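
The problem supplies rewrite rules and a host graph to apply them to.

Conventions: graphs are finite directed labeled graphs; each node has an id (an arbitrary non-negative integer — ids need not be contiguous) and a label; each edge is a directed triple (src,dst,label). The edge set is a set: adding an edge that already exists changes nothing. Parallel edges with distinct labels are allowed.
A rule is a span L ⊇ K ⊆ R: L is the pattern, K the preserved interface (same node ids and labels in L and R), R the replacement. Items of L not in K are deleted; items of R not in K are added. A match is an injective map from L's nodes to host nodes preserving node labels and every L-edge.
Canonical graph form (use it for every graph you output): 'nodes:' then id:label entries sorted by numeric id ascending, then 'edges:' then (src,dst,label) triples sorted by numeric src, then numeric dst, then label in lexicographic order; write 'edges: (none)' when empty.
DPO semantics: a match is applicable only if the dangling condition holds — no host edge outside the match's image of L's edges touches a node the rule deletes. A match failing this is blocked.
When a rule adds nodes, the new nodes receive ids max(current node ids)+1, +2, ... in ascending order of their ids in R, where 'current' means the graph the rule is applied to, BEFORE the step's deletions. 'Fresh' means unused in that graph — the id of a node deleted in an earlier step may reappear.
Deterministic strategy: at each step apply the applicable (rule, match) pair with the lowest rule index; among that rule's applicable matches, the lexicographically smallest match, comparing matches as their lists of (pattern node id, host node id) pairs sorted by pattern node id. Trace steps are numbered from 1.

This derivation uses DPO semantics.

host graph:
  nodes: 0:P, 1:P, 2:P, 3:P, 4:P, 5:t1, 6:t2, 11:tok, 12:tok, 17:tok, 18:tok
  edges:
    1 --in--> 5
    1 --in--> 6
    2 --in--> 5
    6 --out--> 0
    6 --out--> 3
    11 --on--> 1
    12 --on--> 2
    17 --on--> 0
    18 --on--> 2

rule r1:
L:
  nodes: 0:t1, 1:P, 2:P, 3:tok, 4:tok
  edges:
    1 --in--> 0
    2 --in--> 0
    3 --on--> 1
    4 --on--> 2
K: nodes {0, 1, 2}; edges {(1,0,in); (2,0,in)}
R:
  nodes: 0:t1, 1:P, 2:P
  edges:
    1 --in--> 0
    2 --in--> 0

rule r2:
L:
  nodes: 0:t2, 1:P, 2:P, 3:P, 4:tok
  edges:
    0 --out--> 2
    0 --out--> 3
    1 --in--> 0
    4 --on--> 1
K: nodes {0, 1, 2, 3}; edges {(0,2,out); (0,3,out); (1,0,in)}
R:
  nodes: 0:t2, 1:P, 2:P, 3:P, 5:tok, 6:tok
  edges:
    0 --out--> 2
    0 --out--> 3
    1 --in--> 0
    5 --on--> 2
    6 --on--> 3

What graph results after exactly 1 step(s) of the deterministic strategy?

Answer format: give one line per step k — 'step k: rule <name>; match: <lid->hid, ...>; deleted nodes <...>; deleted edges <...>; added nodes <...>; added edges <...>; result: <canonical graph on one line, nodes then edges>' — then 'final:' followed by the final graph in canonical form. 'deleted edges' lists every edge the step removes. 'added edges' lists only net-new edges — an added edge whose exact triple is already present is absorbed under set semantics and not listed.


step 1: rule r1; match: 0->5, 1->1, 2->2, 3->11, 4->12; deleted nodes 11, 12; deleted edges (11,1,on); (12,2,on); added nodes (none); added edges (none); result: nodes: 0:P, 1:P, 2:P, 3:P, 4:P, 5:t1, 6:t2, 17:tok, 18:tok edges: (1,5,in); (1,6,in); (2,5,in); (6,0,out); (6,3,out); (17,0,on); (18,2,on)
final:
nodes: 0:P, 1:P, 2:P, 3:P, 4:P, 5:t1, 6:t2, 17:tok, 18:tok
edges: (1,5,in); (1,6,in); (2,5,in); (6,0,out); (6,3,out); (17,0,on); (18,2,on)


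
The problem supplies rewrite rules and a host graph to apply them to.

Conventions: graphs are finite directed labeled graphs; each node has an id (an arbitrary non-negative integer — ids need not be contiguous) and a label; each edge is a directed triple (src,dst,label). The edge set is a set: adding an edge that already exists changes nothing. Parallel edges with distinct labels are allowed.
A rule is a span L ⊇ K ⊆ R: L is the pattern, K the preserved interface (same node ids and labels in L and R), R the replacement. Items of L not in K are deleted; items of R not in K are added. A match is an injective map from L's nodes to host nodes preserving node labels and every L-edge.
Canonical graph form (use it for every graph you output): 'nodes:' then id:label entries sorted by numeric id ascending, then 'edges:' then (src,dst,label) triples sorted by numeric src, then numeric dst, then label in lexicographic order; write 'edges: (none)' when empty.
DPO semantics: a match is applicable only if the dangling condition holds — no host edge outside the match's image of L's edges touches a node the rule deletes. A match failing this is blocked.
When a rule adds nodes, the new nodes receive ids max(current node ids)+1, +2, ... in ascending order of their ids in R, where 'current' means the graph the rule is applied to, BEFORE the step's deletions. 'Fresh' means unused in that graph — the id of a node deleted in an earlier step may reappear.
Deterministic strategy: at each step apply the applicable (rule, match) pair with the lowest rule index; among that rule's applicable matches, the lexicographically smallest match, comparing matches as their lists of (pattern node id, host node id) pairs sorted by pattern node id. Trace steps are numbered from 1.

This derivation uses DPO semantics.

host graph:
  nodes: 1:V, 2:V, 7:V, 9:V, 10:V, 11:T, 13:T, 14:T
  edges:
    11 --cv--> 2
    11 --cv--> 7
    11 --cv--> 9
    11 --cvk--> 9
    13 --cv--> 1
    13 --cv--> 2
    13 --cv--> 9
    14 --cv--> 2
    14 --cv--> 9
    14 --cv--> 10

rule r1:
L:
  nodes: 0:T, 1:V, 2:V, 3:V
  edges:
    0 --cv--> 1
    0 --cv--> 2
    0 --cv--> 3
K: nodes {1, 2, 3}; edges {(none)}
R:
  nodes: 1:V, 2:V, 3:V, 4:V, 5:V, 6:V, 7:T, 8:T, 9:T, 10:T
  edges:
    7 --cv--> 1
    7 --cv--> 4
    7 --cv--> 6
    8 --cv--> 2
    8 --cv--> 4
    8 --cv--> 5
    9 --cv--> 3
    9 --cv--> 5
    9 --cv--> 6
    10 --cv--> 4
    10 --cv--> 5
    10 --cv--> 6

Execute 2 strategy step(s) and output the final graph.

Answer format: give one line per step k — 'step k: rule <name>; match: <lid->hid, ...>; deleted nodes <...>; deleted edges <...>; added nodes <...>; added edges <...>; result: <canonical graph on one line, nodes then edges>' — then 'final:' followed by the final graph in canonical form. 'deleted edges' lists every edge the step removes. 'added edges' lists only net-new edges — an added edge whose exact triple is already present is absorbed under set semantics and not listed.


step 1: rule r1; match: 0->13, 1->1, 2->2, 3->9; deleted nodes 13; deleted edges (13,1,cv); (13,2,cv); (13,9,cv); added nodes 15, 16, 17, 18, 19, 20, 21; added edges (18,1,cv); (18,15,cv); (18,17,cv); (19,2,cv); (19,15,cv); (19,16,cv); (20,9,cv); (20,16,cv); (20,17,cv); (21,15,cv); (21,16,cv); (21,17,cv); result: nodes: 1:V, 2:V, 7:V, 9:V, 10:V, 11:T, 14:T, 15:V, 16:V, 17:V, 18:T, 19:T, 20:T, 21:T edges: (11,2,cv); (11,7,cv); (11,9,cv); (11,9,cvk); (14,2,cv); (14,9,cv); (14,10,cv); (18,1,cv); (18,15,cv); (18,17,cv); (19,2,cv); (19,15,cv); (19,16,cv); (20,9,cv); (20,16,cv); (20,17,cv); (21,15,cv); (21,16,cv); (21,17,cv)
step 2: rule r1; match: 0->14, 1->2, 2->9, 3->10; deleted nodes 14; deleted edges (14,2,cv); (14,9,cv); (14,10,cv); added nodes 22, 23, 24, 25, 26, 27, 28; added edges (25,2,cv); (25,22,cv); (25,24,cv); (26,9,cv); (26,22,cv); (26,23,cv); (27,10,cv); (27,23,cv); (27,24,cv); (28,22,cv); (28,23,cv); (28,24,cv); result: nodes: 1:V, 2:V, 7:V, 9:V, 10:V, 11:T, 15:V, 16:V, 17:V, 18:T, 19:T, 20:T, 21:T, 22:V, 23:V, 24:V, 25:T, 26:T, 27:T, 28:T edges: (11,2,cv); (11,7,cv); (11,9,cv); (11,9,cvk); (18,1,cv); (18,15,cv); (18,17,cv); (19,2,cv); (19,15,cv); (19,16,cv); (20,9,cv); (20,16,cv); (20,17,cv); (21,15,cv); (21,16,cv); (21,17,cv); (25,2,cv); (25,22,cv); (25,24,cv); (26,9,cv); (26,22,cv); (26,23,cv); (27,10,cv); (27,23,cv); (27,24,cv); (28,22,cv); (28,23,cv); (28,24,cv)
final:
nodes: 1:V, 2:V, 7:V, 9:V, 10:V, 11:T, 15:V, 16:V, 17:V, 18:T, 19:T, 20:T, 21:T, 22:V, 23:V, 24:V, 25:T, 26:T, 27:T, 28:T
edges: (11,2,cv); (11,7,cv); (11,9,cv); (11,9,cvk); (18,1,cv); (18,15,cv); (18,17,cv); (19,2,cv); (19,15,cv); (19,16,cv); (20,9,cv); (20,16,cv); (20,17,cv); (21,15,cv); (21,16,cv); (21,17,cv); (25,2,cv); (25,22,cv); (25,24,cv); (26,9,cv); (26,22,cv); (26,23,cv); (27,10,cv); (27,23,cv); (27,24,cv); (28,22,cv); (28,23,cv); (28,24,cv)


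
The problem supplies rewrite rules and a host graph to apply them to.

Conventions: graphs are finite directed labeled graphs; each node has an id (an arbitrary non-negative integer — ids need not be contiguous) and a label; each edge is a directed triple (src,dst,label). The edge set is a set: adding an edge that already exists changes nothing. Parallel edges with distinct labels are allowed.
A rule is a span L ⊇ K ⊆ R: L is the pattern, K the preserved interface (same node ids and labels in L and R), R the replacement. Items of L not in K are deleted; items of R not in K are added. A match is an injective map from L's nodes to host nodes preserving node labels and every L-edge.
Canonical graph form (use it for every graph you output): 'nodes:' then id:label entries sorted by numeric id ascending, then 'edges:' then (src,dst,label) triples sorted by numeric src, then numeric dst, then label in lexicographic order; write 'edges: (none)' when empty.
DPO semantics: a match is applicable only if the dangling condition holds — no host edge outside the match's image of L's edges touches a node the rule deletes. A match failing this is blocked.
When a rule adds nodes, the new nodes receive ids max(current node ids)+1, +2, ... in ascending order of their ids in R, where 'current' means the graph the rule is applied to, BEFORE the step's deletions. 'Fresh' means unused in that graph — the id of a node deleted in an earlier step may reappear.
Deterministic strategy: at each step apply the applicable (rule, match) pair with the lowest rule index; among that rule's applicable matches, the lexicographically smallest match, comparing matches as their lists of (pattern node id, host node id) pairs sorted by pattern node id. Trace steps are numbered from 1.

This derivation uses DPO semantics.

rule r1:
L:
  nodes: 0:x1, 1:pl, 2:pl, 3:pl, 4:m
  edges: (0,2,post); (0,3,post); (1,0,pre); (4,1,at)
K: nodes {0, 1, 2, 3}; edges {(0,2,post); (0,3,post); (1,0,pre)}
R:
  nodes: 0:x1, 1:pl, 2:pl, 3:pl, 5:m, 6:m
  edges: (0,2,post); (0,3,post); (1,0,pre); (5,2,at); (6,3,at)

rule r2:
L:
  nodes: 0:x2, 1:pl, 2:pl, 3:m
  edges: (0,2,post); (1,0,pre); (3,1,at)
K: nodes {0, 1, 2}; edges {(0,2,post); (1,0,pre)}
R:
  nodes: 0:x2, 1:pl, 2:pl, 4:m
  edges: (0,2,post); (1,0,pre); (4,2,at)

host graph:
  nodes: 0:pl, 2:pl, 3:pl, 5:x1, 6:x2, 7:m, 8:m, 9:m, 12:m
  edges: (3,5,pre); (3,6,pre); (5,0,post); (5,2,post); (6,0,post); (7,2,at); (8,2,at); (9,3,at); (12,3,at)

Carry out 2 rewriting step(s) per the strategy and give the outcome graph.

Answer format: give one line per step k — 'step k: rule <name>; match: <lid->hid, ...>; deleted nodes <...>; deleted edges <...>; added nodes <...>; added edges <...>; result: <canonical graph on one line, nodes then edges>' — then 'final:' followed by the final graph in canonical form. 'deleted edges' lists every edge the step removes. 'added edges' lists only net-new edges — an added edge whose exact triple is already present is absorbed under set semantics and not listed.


step 1: rule r1; match: 0->5, 1->3, 2->0, 3->2, 4->9; deleted nodes 9; deleted edges (9,3,at); added nodes 13, 14; added edges (13,0,at); (14,2,at); result: nodes: 0:pl, 2:pl, 3:pl, 5:x1, 6:x2, 7:m, 8:m, 12:m, 13:m, 14:m edges: (3,5,pre); (3,6,pre); (5,0,post); (5,2,post); (6,0,post); (7,2,at); (8,2,at); (12,3,at); (13,0,at); (14,2,at)
step 2: rule r1; match: 0->5, 1->3, 2->0, 3->2, 4->12; deleted nodes 12; deleted edges (12,3,at); added nodes 15, 16; added edges (15,0,at); (16,2,at); result: nodes: 0:pl, 2:pl, 3:pl, 5:x1, 6:x2, 7:m, 8:m, 13:m, 14:m, 15:m, 16:m edges: (3,5,pre); (3,6,pre); (5,0,post); (5,2,post); (6,0,post); (7,2,at); (8,2,at); (13,0,at); (14,2,at); (15,0,at); (16,2,at)
final:
nodes: 0:pl, 2:pl, 3:pl, 5:x1, 6:x2, 7:m, 8:m, 13:m, 14:m, 15:m, 16:m
edges: (3,5,pre); (3,6,pre); (5,0,post); (5,2,post); (6,0,post); (7,2,at); (8,2,at); (13,0,at); (14,2,at); (15,0,at); (16,2,at)


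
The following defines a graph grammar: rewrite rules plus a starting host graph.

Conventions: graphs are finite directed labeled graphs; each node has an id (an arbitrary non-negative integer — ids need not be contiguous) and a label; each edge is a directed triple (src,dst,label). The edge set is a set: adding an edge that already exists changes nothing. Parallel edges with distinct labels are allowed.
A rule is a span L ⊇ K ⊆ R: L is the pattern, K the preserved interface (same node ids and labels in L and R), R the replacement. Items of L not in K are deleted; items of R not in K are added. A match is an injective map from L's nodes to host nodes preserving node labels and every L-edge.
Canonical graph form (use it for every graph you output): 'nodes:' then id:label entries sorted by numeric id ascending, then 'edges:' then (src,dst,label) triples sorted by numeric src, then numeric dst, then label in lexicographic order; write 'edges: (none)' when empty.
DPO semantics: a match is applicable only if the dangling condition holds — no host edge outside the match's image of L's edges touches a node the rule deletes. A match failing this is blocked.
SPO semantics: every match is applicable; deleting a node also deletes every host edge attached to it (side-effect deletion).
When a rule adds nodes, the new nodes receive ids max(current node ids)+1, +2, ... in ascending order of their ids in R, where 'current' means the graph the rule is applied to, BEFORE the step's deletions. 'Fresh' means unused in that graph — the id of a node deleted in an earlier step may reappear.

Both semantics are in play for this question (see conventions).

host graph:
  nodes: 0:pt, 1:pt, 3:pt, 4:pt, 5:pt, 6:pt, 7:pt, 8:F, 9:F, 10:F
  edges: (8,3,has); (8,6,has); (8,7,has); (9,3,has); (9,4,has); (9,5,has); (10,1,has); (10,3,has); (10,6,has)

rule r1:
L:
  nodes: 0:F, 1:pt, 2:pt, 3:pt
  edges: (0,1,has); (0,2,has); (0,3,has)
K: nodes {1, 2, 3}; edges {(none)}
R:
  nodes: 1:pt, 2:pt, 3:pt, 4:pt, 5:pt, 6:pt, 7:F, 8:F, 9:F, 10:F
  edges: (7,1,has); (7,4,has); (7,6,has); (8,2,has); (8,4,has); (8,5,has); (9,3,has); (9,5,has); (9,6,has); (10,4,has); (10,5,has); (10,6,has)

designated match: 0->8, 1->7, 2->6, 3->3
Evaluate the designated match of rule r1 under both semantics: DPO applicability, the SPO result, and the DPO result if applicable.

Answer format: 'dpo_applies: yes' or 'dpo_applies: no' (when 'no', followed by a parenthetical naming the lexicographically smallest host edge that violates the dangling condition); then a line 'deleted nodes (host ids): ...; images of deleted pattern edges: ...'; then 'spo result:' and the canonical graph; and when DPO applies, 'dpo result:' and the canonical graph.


dpo_applies: yes
deleted nodes (host ids): 8; images of deleted pattern edges: (8,3,has); (8,6,has); (8,7,has)
spo result:
nodes: 0:pt, 1:pt, 3:pt, 4:pt, 5:pt, 6:pt, 7:pt, 9:F, 10:F, 11:pt, 12:pt, 13:pt, 14:F, 15:F, 16:F, 17:F
edges: (9,3,has); (9,4,has); (9,5,has); (10,1,has); (10,3,has); (10,6,has); (14,7,has); (14,11,has); (14,13,has); (15,6,has); (15,11,has); (15,12,has); (16,3,has); (16,12,has); (16,13,has); (17,11,has); (17,12,has); (17,13,has)
dpo result:
nodes: 0:pt, 1:pt, 3:pt, 4:pt, 5:pt, 6:pt, 7:pt, 9:F, 10:F, 11:pt, 12:pt, 13:pt, 14:F, 15:F, 16:F, 17:F
edges: (9,3,has); (9,4,has); (9,5,has); (10,1,has); (10,3,has); (10,6,has); (14,7,has); (14,11,has); (14,13,has); (15,6,has); (15,11,has); (15,12,has); (16,3,has); (16,12,has); (16,13,has); (17,11,has); (17,12,has); (17,13,has)


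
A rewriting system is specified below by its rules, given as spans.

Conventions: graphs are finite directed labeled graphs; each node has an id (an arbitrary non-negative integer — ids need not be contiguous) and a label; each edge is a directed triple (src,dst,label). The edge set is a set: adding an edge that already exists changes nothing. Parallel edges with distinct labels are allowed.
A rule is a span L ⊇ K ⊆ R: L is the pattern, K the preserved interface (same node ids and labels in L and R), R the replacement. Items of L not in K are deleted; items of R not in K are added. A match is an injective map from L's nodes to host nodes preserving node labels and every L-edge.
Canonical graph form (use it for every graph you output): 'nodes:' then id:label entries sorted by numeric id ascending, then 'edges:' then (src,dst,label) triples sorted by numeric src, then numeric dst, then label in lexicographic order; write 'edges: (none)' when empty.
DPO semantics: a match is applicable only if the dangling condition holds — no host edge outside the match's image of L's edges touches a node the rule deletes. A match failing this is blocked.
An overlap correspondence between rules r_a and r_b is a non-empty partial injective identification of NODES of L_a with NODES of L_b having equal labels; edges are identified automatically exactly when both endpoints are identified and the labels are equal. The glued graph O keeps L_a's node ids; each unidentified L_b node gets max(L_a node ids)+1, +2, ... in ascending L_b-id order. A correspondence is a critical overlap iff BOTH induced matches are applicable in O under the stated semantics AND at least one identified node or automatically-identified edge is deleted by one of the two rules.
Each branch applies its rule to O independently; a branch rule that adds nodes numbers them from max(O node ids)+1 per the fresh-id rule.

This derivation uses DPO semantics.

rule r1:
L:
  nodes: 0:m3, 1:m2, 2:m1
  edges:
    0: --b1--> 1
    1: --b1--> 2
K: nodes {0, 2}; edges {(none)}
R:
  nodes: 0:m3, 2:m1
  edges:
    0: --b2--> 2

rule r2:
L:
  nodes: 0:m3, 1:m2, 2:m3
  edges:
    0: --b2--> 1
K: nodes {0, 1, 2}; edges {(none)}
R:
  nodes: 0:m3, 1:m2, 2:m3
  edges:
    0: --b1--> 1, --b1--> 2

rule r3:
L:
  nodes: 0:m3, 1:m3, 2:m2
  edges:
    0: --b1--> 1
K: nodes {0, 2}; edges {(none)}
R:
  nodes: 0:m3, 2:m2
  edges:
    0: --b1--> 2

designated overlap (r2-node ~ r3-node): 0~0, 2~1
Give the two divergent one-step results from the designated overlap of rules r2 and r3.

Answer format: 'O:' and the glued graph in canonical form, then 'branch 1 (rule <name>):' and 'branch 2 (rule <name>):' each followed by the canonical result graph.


O:
nodes: 0:m3, 1:m2, 2:m3, 3:m2
edges: (0,1,b2); (0,2,b1)
branch 1 (rule r2):
nodes: 0:m3, 1:m2, 2:m3, 3:m2
edges: (0,1,b1); (0,2,b1)
branch 2 (rule r3):
nodes: 0:m3, 1:m2, 3:m2
edges: (0,1,b2); (0,3,b1)


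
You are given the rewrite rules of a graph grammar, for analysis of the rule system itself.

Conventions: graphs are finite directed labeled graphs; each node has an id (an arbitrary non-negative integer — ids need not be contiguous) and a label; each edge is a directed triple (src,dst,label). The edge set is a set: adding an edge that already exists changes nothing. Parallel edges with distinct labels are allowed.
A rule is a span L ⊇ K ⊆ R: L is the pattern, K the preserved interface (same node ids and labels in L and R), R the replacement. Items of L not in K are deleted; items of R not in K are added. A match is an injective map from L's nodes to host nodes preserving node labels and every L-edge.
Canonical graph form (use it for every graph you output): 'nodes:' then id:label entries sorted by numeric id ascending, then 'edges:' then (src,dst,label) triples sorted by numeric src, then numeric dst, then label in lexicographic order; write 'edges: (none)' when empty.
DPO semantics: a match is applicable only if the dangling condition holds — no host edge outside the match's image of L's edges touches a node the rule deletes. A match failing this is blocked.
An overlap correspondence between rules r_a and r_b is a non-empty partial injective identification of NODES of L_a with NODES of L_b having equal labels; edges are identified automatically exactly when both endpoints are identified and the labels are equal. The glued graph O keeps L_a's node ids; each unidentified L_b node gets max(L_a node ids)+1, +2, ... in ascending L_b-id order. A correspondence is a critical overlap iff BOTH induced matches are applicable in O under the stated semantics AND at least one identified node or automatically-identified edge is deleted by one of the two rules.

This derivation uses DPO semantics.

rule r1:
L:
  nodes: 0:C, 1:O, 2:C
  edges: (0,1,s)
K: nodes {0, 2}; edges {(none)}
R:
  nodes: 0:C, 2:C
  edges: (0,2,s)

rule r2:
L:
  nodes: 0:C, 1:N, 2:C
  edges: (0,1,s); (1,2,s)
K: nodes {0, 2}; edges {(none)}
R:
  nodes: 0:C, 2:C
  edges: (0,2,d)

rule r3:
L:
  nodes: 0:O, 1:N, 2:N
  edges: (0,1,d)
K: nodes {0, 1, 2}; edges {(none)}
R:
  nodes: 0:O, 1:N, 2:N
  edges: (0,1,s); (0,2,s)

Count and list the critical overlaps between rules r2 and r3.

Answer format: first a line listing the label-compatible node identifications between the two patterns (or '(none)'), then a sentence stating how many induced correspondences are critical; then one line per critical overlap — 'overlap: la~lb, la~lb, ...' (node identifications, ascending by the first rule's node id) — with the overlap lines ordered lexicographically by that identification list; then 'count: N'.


label-compatible node identifications between L(r2) and L(r3): 1~1, 1~2
1 of the induced correspondences is a critical overlap of r2 and r3.
overlap: 1~2
count: 1


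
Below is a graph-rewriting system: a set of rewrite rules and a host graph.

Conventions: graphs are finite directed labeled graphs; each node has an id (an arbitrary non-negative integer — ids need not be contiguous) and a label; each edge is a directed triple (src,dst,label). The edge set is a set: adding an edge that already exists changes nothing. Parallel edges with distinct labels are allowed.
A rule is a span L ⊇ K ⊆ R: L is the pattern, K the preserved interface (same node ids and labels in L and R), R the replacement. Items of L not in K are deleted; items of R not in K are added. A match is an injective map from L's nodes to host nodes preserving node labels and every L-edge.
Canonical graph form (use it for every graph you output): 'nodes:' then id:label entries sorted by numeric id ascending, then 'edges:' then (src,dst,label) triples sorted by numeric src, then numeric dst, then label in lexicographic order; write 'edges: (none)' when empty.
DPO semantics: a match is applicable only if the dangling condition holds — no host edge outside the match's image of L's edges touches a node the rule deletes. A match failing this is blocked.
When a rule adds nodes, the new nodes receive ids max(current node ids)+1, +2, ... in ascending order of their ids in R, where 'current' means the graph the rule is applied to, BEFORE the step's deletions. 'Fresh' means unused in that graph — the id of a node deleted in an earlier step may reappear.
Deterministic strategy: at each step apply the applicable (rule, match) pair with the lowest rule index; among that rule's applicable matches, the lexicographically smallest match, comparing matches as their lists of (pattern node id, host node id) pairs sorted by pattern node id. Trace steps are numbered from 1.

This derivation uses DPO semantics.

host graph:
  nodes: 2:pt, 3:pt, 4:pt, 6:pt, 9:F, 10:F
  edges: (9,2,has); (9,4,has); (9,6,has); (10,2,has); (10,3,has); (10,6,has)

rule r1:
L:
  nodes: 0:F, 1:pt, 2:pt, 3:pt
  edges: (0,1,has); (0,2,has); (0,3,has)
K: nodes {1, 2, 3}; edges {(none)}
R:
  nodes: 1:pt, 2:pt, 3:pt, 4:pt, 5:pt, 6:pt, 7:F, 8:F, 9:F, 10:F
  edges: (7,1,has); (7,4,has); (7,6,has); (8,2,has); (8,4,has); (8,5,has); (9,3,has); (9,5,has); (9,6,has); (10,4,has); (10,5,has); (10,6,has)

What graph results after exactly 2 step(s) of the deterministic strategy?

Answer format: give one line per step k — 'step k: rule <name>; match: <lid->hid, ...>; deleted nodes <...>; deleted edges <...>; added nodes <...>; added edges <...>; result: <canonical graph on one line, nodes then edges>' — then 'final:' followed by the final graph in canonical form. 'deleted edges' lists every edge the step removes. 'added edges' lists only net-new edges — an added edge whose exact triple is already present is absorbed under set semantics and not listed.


step 1: rule r1; match: 0->9, 1->2, 2->4, 3->6; deleted nodes 9; deleted edges (9,2,has); (9,4,has); (9,6,has); added nodes 11, 12, 13, 14, 15, 16, 17; added edges (14,2,has); (14,11,has); (14,13,has); (15,4,has); (15,11,has); (15,12,has); (16,6,has); (16,12,has); (16,13,has); (17,11,has); (17,12,has); (17,13,has); result: nodes: 2:pt, 3:pt, 4:pt, 6:pt, 10:F, 11:pt, 12:pt, 13:pt, 14:F, 15:F, 16:F, 17:F edges: (10,2,has); (10,3,has); (10,6,has); (14,2,has); (14,11,has); (14,13,has); (15,4,has); (15,11,has); (15,12,has); (16,6,has); (16,12,has); (16,13,has); (17,11,has); (17,12,has); (17,13,has)
step 2: rule r1; match: 0->10, 1->2, 2->3, 3->6; deleted nodes 10; deleted edges (10,2,has); (10,3,has); (10,6,has); added nodes 18, 19, 20, 21, 22, 23, 24; added edges (21,2,has); (21,18,has); (21,20,has); (22,3,has); (22,18,has); (22,19,has); (23,6,has); (23,19,has); (23,20,has); (24,18,has); (24,19,has); (24,20,has); result: nodes: 2:pt, 3:pt, 4:pt, 6:pt, 11:pt, 12:pt, 13:pt, 14:F, 15:F, 16:F, 17:F, 18:pt, 19:pt, 20:pt, 21:F, 22:F, 23:F, 24:F edges: (14,2,has); (14,11,has); (14,13,has); (15,4,has); (15,11,has); (15,12,has); (16,6,has); (16,12,has); (16,13,has); (17,11,has); (17,12,has); (17,13,has); (21,2,has); (21,18,has); (21,20,has); (22,3,has); (22,18,has); (22,19,has); (23,6,has); (23,19,has); (23,20,has); (24,18,has); (24,19,has); (24,20,has)
final:
nodes: 2:pt, 3:pt, 4:pt, 6:pt, 11:pt, 12:pt, 13:pt, 14:F, 15:F, 16:F, 17:F, 18:pt, 19:pt, 20:pt, 21:F, 22:F, 23:F, 24:F
edges: (14,2,has); (14,11,has); (14,13,has); (15,4,has); (15,11,has); (15,12,has); (16,6,has); (16,12,has); (16,13,has); (17,11,has); (17,12,has); (17,13,has); (21,2,has); (21,18,has); (21,20,has); (22,3,has); (22,18,has); (22,19,has); (23,6,has); (23,19,has); (23,20,has); (24,18,has); (24,19,has); (24,20,has)


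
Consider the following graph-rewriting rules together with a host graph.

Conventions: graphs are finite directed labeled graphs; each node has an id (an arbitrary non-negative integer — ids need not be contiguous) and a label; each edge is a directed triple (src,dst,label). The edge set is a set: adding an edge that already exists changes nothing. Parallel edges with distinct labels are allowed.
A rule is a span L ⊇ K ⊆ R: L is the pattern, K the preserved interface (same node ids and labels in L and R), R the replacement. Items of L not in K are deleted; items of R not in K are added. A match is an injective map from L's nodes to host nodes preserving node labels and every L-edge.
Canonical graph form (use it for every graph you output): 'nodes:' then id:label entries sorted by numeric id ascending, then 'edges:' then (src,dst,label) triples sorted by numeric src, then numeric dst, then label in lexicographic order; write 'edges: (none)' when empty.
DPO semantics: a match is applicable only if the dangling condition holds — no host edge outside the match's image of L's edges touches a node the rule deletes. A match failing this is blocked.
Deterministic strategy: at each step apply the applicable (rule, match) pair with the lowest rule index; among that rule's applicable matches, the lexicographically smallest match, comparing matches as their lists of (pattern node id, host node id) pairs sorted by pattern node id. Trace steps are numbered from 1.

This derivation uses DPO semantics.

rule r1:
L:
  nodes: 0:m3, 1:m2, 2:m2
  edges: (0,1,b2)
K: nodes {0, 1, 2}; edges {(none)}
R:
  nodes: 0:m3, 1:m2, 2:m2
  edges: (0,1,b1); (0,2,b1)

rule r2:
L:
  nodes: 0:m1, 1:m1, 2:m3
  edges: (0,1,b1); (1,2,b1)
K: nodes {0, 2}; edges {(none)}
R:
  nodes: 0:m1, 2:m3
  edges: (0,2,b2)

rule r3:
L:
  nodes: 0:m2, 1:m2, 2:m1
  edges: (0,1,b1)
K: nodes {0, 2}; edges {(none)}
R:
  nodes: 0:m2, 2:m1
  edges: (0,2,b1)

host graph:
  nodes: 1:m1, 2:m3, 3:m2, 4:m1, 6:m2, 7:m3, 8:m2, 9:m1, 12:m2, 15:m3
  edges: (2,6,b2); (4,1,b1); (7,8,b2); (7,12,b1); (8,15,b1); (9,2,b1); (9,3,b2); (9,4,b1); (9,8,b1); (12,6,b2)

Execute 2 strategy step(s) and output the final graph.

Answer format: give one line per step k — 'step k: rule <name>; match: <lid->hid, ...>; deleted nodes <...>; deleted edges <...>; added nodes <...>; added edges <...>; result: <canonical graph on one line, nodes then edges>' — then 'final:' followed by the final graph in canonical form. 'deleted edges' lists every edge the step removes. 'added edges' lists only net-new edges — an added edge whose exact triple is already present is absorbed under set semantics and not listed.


step 1: rule r1; match: 0->2, 1->6, 2->3; deleted nodes (none); deleted edges (2,6,b2); added nodes (none); added edges (2,3,b1); (2,6,b1); result: nodes: 1:m1, 2:m3, 3:m2, 4:m1, 6:m2, 7:m3, 8:m2, 9:m1, 12:m2, 15:m3 edges: (2,3,b1); (2,6,b1); (4,1,b1); (7,8,b2); (7,12,b1); (8,15,b1); (9,2,b1); (9,3,b2); (9,4,b1); (9,8,b1); (12,6,b2)
step 2: rule r1; match: 0->7, 1->8, 2->3; deleted nodes (none); deleted edges (7,8,b2); added nodes (none); added edges (7,3,b1); (7,8,b1); result: nodes: 1:m1, 2:m3, 3:m2, 4:m1, 6:m2, 7:m3, 8:m2, 9:m1, 12:m2, 15:m3 edges: (2,3,b1); (2,6,b1); (4,1,b1); (7,3,b1); (7,8,b1); (7,12,b1); (8,15,b1); (9,2,b1); (9,3,b2); (9,4,b1); (9,8,b1); (12,6,b2)
final:
nodes: 1:m1, 2:m3, 3:m2, 4:m1, 6:m2, 7:m3, 8:m2, 9:m1, 12:m2, 15:m3
edges: (2,3,b1); (2,6,b1); (4,1,b1); (7,3,b1); (7,8,b1); (7,12,b1); (8,15,b1); (9,2,b1); (9,3,b2); (9,4,b1); (9,8,b1); (12,6,b2)


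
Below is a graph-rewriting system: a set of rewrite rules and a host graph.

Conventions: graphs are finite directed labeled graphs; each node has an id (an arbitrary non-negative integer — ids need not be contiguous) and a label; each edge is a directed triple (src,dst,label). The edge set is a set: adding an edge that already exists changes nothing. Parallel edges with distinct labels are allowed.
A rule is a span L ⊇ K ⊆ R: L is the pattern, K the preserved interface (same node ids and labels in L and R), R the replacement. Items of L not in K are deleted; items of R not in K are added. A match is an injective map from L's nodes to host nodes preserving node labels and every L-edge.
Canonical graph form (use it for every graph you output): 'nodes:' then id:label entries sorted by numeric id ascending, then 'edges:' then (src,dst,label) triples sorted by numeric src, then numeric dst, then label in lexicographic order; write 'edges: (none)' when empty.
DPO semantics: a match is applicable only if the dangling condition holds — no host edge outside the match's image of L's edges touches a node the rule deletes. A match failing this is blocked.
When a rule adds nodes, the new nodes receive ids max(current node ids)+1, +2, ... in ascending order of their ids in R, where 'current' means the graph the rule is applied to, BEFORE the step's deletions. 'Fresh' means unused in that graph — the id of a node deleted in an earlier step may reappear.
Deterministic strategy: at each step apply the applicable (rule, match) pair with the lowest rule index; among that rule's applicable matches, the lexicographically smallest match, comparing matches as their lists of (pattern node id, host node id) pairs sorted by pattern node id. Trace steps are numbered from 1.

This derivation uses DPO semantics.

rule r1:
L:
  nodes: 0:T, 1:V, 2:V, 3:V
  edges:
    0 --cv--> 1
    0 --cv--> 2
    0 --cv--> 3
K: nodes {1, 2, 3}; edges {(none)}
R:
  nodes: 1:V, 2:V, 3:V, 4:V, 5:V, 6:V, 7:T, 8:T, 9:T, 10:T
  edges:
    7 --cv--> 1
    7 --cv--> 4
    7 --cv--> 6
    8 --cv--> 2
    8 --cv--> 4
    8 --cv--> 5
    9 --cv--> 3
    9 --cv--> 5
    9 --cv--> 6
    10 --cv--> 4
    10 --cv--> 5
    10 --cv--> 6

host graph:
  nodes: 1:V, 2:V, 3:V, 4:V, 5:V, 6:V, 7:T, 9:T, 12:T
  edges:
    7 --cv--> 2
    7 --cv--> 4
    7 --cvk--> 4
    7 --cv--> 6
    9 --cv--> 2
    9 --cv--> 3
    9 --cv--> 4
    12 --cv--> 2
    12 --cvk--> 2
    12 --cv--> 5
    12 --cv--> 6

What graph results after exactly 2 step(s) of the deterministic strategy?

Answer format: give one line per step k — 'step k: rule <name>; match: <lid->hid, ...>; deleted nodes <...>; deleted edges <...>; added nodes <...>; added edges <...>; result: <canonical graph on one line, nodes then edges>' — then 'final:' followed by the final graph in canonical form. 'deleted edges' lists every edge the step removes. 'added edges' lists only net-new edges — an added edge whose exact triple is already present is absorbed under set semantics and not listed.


step 1: rule r1; match: 0->9, 1->2, 2->3, 3->4; deleted nodes 9; deleted edges (9,2,cv); (9,3,cv); (9,4,cv); added nodes 13, 14, 15, 16, 17, 18, 19; added edges (16,2,cv); (16,13,cv); (16,15,cv); (17,3,cv); (17,13,cv); (17,14,cv); (18,4,cv); (18,14,cv); (18,15,cv); (19,13,cv); (19,14,cv); (19,15,cv); result: nodes: 1:V, 2:V, 3:V, 4:V, 5:V, 6:V, 7:T, 12:T, 13:V, 14:V, 15:V, 16:T, 17:T, 18:T, 19:T edges: (7,2,cv); (7,4,cv); (7,4,cvk); (7,6,cv); (12,2,cv); (12,2,cvk); (12,5,cv); (12,6,cv); (16,2,cv); (16,13,cv); (16,15,cv); (17,3,cv); (17,13,cv); (17,14,cv); (18,4,cv); (18,14,cv); (18,15,cv); (19,13,cv); (19,14,cv); (19,15,cv)
step 2: rule r1; match: 0->16, 1->2, 2->13, 3->15; deleted nodes 16; deleted edges (16,2,cv); (16,13,cv); (16,15,cv); added nodes 20, 21, 22, 23, 24, 25, 26; added edges (23,2,cv); (23,20,cv); (23,22,cv); (24,13,cv); (24,20,cv); (24,21,cv); (25,15,cv); (25,21,cv); (25,22,cv); (26,20,cv); (26,21,cv); (26,22,cv); result: nodes: 1:V, 2:V, 3:V, 4:V, 5:V, 6:V, 7:T, 12:T, 13:V, 14:V, 15:V, 17:T, 18:T, 19:T, 20:V, 21:V, 22:V, 23:T, 24:T, 25:T, 26:T edges: (7,2,cv); (7,4,cv); (7,4,cvk); (7,6,cv); (12,2,cv); (12,2,cvk); (12,5,cv); (12,6,cv); (17,3,cv); (17,13,cv); (17,14,cv); (18,4,cv); (18,14,cv); (18,15,cv); (19,13,cv); (19,14,cv); (19,15,cv); (23,2,cv); (23,20,cv); (23,22,cv); (24,13,cv); (24,20,cv); (24,21,cv); (25,15,cv); (25,21,cv); (25,22,cv); (26,20,cv); (26,21,cv); (26,22,cv)
final:
nodes: 1:V, 2:V, 3:V, 4:V, 5:V, 6:V, 7:T, 12:T, 13:V, 14:V, 15:V, 17:T, 18:T, 19:T, 20:V, 21:V, 22:V, 23:T, 24:T, 25:T, 26:T
edges: (7,2,cv); (7,4,cv); (7,4,cvk); (7,6,cv); (12,2,cv); (12,2,cvk); (12,5,cv); (12,6,cv); (17,3,cv); (17,13,cv); (17,14,cv); (18,4,cv); (18,14,cv); (18,15,cv); (19,13,cv); (19,14,cv); (19,15,cv); (23,2,cv); (23,20,cv); (23,22,cv); (24,13,cv); (24,20,cv); (24,21,cv); (25,15,cv); (25,21,cv); (25,22,cv); (26,20,cv); (26,21,cv); (26,22,cv)


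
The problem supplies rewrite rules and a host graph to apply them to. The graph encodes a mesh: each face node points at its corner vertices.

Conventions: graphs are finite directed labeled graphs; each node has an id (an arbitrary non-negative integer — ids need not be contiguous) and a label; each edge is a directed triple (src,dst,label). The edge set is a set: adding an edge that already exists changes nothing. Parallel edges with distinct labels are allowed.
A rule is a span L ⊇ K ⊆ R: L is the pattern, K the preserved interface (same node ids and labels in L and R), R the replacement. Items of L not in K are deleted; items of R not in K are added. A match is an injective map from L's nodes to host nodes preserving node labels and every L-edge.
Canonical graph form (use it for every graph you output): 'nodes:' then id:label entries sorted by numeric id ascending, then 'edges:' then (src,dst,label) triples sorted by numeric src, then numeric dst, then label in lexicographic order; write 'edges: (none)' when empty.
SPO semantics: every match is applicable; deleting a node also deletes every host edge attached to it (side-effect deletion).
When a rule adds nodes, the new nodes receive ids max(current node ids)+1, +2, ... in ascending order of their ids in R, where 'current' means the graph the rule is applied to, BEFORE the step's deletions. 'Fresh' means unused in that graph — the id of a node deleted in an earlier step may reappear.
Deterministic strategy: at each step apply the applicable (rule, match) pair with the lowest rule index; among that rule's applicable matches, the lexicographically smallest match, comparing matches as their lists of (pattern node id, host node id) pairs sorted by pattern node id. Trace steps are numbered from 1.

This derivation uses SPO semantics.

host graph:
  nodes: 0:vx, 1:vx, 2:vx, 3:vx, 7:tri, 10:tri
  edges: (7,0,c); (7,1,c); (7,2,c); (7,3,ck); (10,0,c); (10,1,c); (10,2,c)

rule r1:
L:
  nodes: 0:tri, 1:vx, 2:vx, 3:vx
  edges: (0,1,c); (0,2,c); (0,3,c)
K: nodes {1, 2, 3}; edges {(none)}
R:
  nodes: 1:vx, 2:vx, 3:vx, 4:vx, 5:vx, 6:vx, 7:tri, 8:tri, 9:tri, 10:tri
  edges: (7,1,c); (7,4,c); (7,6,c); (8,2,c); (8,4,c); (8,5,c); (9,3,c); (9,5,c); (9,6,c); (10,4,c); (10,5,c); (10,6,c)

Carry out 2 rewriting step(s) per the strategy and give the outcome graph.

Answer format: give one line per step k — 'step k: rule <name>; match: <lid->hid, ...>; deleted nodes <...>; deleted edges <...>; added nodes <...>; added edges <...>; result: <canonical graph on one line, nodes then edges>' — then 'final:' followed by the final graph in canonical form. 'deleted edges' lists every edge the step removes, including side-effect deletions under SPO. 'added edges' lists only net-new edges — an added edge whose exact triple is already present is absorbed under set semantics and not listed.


step 1: rule r1; match: 0->7, 1->0, 2->1, 3->2; deleted nodes 7; deleted edges (7,0,c); (7,1,c); (7,2,c); (7,3,ck); added nodes 11, 12, 13, 14, 15, 16, 17; added edges (14,0,c); (14,11,c); (14,13,c); (15,1,c); (15,11,c); (15,12,c); (16,2,c); (16,12,c); (16,13,c); (17,11,c); (17,12,c); (17,13,c); result: nodes: 0:vx, 1:vx, 2:vx, 3:vx, 10:tri, 11:vx, 12:vx, 13:vx, 14:tri, 15:tri, 16:tri, 17:tri edges: (10,0,c); (10,1,c); (10,2,c); (14,0,c); (14,11,c); (14,13,c); (15,1,c); (15,11,c); (15,12,c); (16,2,c); (16,12,c); (16,13,c); (17,11,c); (17,12,c); (17,13,c)
step 2: rule r1; match: 0->10, 1->0, 2->1, 3->2; deleted nodes 10; deleted edges (10,0,c); (10,1,c); (10,2,c); added nodes 18, 19, 20, 21, 22, 23, 24; added edges (21,0,c); (21,18,c); (21,20,c); (22,1,c); (22,18,c); (22,19,c); (23,2,c); (23,19,c); (23,20,c); (24,18,c); (24,19,c); (24,20,c); result: nodes: 0:vx, 1:vx, 2:vx, 3:vx, 11:vx, 12:vx, 13:vx, 14:tri, 15:tri, 16:tri, 17:tri, 18:vx, 19:vx, 20:vx, 21:tri, 22:tri, 23:tri, 24:tri edges: (14,0,c); (14,11,c); (14,13,c); (15,1,c); (15,11,c); (15,12,c); (16,2,c); (16,12,c); (16,13,c); (17,11,c); (17,12,c); (17,13,c); (21,0,c); (21,18,c); (21,20,c); (22,1,c); (22,18,c); (22,19,c); (23,2,c); (23,19,c); (23,20,c); (24,18,c); (24,19,c); (24,20,c)
final:
nodes: 0:vx, 1:vx, 2:vx, 3:vx, 11:vx, 12:vx, 13:vx, 14:tri, 15:tri, 16:tri, 17:tri, 18:vx, 19:vx, 20:vx, 21:tri, 22:tri, 23:tri, 24:tri
edges: (14,0,c); (14,11,c); (14,13,c); (15,1,c); (15,11,c); (15,12,c); (16,2,c); (16,12,c); (16,13,c); (17,11,c); (17,12,c); (17,13,c); (21,0,c); (21,18,c); (21,20,c); (22,1,c); (22,18,c); (22,19,c); (23,2,c); (23,19,c); (23,20,c); (24,18,c); (24,19,c); (24,20,c)


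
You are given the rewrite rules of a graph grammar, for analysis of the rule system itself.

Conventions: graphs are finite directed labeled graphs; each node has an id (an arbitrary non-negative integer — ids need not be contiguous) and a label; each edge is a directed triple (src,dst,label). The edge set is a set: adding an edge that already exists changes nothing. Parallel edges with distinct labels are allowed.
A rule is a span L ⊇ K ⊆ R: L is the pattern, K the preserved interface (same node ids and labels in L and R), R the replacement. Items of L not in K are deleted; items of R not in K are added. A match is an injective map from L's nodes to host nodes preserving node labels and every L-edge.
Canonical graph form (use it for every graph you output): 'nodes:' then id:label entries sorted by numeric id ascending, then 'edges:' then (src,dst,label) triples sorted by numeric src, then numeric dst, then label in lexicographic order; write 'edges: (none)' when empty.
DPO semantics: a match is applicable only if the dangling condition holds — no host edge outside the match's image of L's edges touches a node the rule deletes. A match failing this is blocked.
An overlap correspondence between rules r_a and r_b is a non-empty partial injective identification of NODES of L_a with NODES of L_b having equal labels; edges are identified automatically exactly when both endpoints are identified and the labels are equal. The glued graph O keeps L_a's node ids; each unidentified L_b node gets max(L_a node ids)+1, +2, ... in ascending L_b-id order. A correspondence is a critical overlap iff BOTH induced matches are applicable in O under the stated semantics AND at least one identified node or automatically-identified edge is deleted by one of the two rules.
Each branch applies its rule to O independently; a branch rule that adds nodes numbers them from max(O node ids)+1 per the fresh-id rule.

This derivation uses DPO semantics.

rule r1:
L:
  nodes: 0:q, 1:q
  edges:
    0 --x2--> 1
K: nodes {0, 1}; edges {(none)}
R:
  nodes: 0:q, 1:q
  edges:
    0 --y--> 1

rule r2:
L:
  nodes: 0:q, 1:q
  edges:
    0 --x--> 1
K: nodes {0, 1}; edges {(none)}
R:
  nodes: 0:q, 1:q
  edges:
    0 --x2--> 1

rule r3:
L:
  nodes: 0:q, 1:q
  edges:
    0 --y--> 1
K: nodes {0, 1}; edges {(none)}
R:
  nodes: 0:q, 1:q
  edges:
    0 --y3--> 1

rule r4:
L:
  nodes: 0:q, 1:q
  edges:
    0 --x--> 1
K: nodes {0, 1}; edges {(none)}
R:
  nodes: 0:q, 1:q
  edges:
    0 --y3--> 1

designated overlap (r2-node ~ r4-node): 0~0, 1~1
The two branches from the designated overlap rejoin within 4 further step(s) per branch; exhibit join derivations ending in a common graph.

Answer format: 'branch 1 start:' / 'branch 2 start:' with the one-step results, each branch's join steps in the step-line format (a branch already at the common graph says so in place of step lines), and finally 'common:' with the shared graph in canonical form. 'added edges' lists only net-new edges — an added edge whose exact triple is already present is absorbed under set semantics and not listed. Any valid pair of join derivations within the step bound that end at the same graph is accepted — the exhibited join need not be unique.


branch 1 start:
nodes: 0:q, 1:q
edges: (0,1,x2)
branch 2 start:
nodes: 0:q, 1:q
edges: (0,1,y3)
branch 1 step 1: rule r1; match: 0->0, 1->1; deleted nodes (none); deleted edges (0,1,x2); added nodes (none); added edges (0,1,y); result: nodes: 0:q, 1:q edges: (0,1,y)
branch 1 step 2: rule r3; match: 0->0, 1->1; deleted nodes (none); deleted edges (0,1,y); added nodes (none); added edges (0,1,y3); result: nodes: 0:q, 1:q edges: (0,1,y3)
branch 2: already at the common graph (0 steps)
common:
nodes: 0:q, 1:q
edges: (0,1,y3)
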